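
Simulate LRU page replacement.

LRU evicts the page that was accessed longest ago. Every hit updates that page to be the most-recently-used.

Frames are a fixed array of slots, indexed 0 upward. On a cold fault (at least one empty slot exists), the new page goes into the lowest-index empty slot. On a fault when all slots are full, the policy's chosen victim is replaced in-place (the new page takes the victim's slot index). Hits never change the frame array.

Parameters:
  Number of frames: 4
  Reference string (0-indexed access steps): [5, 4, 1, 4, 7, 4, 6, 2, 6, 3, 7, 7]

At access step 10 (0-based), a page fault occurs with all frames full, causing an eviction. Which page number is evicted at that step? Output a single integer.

Answer: 4

Derivation:
Step 0: ref 5 -> FAULT, frames=[5,-,-,-]
Step 1: ref 4 -> FAULT, frames=[5,4,-,-]
Step 2: ref 1 -> FAULT, frames=[5,4,1,-]
Step 3: ref 4 -> HIT, frames=[5,4,1,-]
Step 4: ref 7 -> FAULT, frames=[5,4,1,7]
Step 5: ref 4 -> HIT, frames=[5,4,1,7]
Step 6: ref 6 -> FAULT, evict 5, frames=[6,4,1,7]
Step 7: ref 2 -> FAULT, evict 1, frames=[6,4,2,7]
Step 8: ref 6 -> HIT, frames=[6,4,2,7]
Step 9: ref 3 -> FAULT, evict 7, frames=[6,4,2,3]
Step 10: ref 7 -> FAULT, evict 4, frames=[6,7,2,3]
At step 10: evicted page 4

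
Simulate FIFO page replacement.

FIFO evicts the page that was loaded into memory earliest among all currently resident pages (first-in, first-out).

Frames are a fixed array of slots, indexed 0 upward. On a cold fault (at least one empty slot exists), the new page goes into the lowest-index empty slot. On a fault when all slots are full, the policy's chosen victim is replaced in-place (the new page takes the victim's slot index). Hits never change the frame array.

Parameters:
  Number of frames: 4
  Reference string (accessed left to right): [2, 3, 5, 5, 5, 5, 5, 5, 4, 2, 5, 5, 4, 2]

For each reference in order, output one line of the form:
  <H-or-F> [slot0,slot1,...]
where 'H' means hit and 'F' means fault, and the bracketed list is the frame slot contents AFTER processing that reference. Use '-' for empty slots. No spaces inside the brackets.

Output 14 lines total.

F [2,-,-,-]
F [2,3,-,-]
F [2,3,5,-]
H [2,3,5,-]
H [2,3,5,-]
H [2,3,5,-]
H [2,3,5,-]
H [2,3,5,-]
F [2,3,5,4]
H [2,3,5,4]
H [2,3,5,4]
H [2,3,5,4]
H [2,3,5,4]
H [2,3,5,4]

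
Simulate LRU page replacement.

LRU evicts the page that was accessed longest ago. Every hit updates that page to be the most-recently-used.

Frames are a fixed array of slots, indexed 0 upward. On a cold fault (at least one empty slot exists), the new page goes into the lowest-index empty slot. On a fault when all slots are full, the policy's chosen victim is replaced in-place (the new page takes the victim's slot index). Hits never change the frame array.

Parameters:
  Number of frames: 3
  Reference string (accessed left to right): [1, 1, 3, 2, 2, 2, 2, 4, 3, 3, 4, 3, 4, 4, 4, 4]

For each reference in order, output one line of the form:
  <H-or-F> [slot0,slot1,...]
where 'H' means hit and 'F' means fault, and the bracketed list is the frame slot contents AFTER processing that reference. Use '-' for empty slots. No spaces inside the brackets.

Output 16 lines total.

F [1,-,-]
H [1,-,-]
F [1,3,-]
F [1,3,2]
H [1,3,2]
H [1,3,2]
H [1,3,2]
F [4,3,2]
H [4,3,2]
H [4,3,2]
H [4,3,2]
H [4,3,2]
H [4,3,2]
H [4,3,2]
H [4,3,2]
H [4,3,2]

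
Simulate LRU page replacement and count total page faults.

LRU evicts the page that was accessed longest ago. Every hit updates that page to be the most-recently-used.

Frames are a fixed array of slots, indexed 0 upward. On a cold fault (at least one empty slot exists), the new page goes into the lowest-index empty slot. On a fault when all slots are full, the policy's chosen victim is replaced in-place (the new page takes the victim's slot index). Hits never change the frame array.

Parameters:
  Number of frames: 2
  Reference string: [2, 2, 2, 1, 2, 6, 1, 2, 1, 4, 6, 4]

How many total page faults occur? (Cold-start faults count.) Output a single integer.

Step 0: ref 2 → FAULT, frames=[2,-]
Step 1: ref 2 → HIT, frames=[2,-]
Step 2: ref 2 → HIT, frames=[2,-]
Step 3: ref 1 → FAULT, frames=[2,1]
Step 4: ref 2 → HIT, frames=[2,1]
Step 5: ref 6 → FAULT (evict 1), frames=[2,6]
Step 6: ref 1 → FAULT (evict 2), frames=[1,6]
Step 7: ref 2 → FAULT (evict 6), frames=[1,2]
Step 8: ref 1 → HIT, frames=[1,2]
Step 9: ref 4 → FAULT (evict 2), frames=[1,4]
Step 10: ref 6 → FAULT (evict 1), frames=[6,4]
Step 11: ref 4 → HIT, frames=[6,4]
Total faults: 7

Answer: 7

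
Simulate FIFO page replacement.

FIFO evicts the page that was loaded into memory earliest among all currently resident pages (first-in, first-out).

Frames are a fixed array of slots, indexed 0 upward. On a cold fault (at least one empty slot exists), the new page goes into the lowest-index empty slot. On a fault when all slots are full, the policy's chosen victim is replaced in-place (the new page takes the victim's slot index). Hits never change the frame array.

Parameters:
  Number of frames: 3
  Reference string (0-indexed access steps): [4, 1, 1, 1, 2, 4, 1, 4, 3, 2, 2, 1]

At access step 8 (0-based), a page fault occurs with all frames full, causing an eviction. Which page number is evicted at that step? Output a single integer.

Answer: 4

Derivation:
Step 0: ref 4 -> FAULT, frames=[4,-,-]
Step 1: ref 1 -> FAULT, frames=[4,1,-]
Step 2: ref 1 -> HIT, frames=[4,1,-]
Step 3: ref 1 -> HIT, frames=[4,1,-]
Step 4: ref 2 -> FAULT, frames=[4,1,2]
Step 5: ref 4 -> HIT, frames=[4,1,2]
Step 6: ref 1 -> HIT, frames=[4,1,2]
Step 7: ref 4 -> HIT, frames=[4,1,2]
Step 8: ref 3 -> FAULT, evict 4, frames=[3,1,2]
At step 8: evicted page 4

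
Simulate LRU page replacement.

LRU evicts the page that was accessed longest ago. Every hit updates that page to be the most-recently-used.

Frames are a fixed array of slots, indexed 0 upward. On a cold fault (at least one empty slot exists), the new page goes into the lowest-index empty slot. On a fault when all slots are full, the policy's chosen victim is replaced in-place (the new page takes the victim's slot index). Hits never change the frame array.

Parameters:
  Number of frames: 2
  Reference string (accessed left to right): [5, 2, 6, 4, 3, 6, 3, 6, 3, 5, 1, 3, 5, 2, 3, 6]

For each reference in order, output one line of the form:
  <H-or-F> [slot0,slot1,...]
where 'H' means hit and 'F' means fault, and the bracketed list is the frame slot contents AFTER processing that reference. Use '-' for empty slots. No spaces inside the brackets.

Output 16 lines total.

F [5,-]
F [5,2]
F [6,2]
F [6,4]
F [3,4]
F [3,6]
H [3,6]
H [3,6]
H [3,6]
F [3,5]
F [1,5]
F [1,3]
F [5,3]
F [5,2]
F [3,2]
F [3,6]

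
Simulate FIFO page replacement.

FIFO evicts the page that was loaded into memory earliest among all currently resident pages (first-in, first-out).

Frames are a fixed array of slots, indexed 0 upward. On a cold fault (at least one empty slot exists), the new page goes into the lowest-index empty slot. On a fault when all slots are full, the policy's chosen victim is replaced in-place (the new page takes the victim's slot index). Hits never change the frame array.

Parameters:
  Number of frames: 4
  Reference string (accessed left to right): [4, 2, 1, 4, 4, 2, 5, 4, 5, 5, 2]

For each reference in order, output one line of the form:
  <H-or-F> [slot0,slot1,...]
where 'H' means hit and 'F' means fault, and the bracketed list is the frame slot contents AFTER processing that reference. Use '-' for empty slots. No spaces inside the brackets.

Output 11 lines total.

F [4,-,-,-]
F [4,2,-,-]
F [4,2,1,-]
H [4,2,1,-]
H [4,2,1,-]
H [4,2,1,-]
F [4,2,1,5]
H [4,2,1,5]
H [4,2,1,5]
H [4,2,1,5]
H [4,2,1,5]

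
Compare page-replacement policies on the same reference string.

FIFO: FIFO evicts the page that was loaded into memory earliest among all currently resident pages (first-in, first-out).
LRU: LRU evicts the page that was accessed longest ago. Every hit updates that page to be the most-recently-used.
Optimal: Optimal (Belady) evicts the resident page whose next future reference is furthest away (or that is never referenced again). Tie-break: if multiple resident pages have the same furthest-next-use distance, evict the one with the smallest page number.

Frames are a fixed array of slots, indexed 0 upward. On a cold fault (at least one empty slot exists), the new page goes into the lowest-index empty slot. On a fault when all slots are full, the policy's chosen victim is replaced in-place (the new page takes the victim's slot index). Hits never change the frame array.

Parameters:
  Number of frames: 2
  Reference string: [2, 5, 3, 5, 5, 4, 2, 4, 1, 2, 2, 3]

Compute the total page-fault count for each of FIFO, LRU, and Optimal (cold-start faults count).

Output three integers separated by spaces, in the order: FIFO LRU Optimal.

Answer: 7 8 7

Derivation:
--- FIFO ---
  step 0: ref 2 -> FAULT, frames=[2,-] (faults so far: 1)
  step 1: ref 5 -> FAULT, frames=[2,5] (faults so far: 2)
  step 2: ref 3 -> FAULT, evict 2, frames=[3,5] (faults so far: 3)
  step 3: ref 5 -> HIT, frames=[3,5] (faults so far: 3)
  step 4: ref 5 -> HIT, frames=[3,5] (faults so far: 3)
  step 5: ref 4 -> FAULT, evict 5, frames=[3,4] (faults so far: 4)
  step 6: ref 2 -> FAULT, evict 3, frames=[2,4] (faults so far: 5)
  step 7: ref 4 -> HIT, frames=[2,4] (faults so far: 5)
  step 8: ref 1 -> FAULT, evict 4, frames=[2,1] (faults so far: 6)
  step 9: ref 2 -> HIT, frames=[2,1] (faults so far: 6)
  step 10: ref 2 -> HIT, frames=[2,1] (faults so far: 6)
  step 11: ref 3 -> FAULT, evict 2, frames=[3,1] (faults so far: 7)
  FIFO total faults: 7
--- LRU ---
  step 0: ref 2 -> FAULT, frames=[2,-] (faults so far: 1)
  step 1: ref 5 -> FAULT, frames=[2,5] (faults so far: 2)
  step 2: ref 3 -> FAULT, evict 2, frames=[3,5] (faults so far: 3)
  step 3: ref 5 -> HIT, frames=[3,5] (faults so far: 3)
  step 4: ref 5 -> HIT, frames=[3,5] (faults so far: 3)
  step 5: ref 4 -> FAULT, evict 3, frames=[4,5] (faults so far: 4)
  step 6: ref 2 -> FAULT, evict 5, frames=[4,2] (faults so far: 5)
  step 7: ref 4 -> HIT, frames=[4,2] (faults so far: 5)
  step 8: ref 1 -> FAULT, evict 2, frames=[4,1] (faults so far: 6)
  step 9: ref 2 -> FAULT, evict 4, frames=[2,1] (faults so far: 7)
  step 10: ref 2 -> HIT, frames=[2,1] (faults so far: 7)
  step 11: ref 3 -> FAULT, evict 1, frames=[2,3] (faults so far: 8)
  LRU total faults: 8
--- Optimal ---
  step 0: ref 2 -> FAULT, frames=[2,-] (faults so far: 1)
  step 1: ref 5 -> FAULT, frames=[2,5] (faults so far: 2)
  step 2: ref 3 -> FAULT, evict 2, frames=[3,5] (faults so far: 3)
  step 3: ref 5 -> HIT, frames=[3,5] (faults so far: 3)
  step 4: ref 5 -> HIT, frames=[3,5] (faults so far: 3)
  step 5: ref 4 -> FAULT, evict 5, frames=[3,4] (faults so far: 4)
  step 6: ref 2 -> FAULT, evict 3, frames=[2,4] (faults so far: 5)
  step 7: ref 4 -> HIT, frames=[2,4] (faults so far: 5)
  step 8: ref 1 -> FAULT, evict 4, frames=[2,1] (faults so far: 6)
  step 9: ref 2 -> HIT, frames=[2,1] (faults so far: 6)
  step 10: ref 2 -> HIT, frames=[2,1] (faults so far: 6)
  step 11: ref 3 -> FAULT, evict 1, frames=[2,3] (faults so far: 7)
  Optimal total faults: 7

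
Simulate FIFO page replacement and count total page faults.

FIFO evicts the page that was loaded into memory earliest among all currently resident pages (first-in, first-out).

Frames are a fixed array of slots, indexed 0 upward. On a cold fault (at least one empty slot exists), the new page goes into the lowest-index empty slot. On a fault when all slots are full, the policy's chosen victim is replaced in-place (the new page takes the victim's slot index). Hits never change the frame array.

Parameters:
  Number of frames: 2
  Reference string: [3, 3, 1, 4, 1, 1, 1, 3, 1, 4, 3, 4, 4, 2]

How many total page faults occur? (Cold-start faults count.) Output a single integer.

Answer: 8

Derivation:
Step 0: ref 3 → FAULT, frames=[3,-]
Step 1: ref 3 → HIT, frames=[3,-]
Step 2: ref 1 → FAULT, frames=[3,1]
Step 3: ref 4 → FAULT (evict 3), frames=[4,1]
Step 4: ref 1 → HIT, frames=[4,1]
Step 5: ref 1 → HIT, frames=[4,1]
Step 6: ref 1 → HIT, frames=[4,1]
Step 7: ref 3 → FAULT (evict 1), frames=[4,3]
Step 8: ref 1 → FAULT (evict 4), frames=[1,3]
Step 9: ref 4 → FAULT (evict 3), frames=[1,4]
Step 10: ref 3 → FAULT (evict 1), frames=[3,4]
Step 11: ref 4 → HIT, frames=[3,4]
Step 12: ref 4 → HIT, frames=[3,4]
Step 13: ref 2 → FAULT (evict 4), frames=[3,2]
Total faults: 8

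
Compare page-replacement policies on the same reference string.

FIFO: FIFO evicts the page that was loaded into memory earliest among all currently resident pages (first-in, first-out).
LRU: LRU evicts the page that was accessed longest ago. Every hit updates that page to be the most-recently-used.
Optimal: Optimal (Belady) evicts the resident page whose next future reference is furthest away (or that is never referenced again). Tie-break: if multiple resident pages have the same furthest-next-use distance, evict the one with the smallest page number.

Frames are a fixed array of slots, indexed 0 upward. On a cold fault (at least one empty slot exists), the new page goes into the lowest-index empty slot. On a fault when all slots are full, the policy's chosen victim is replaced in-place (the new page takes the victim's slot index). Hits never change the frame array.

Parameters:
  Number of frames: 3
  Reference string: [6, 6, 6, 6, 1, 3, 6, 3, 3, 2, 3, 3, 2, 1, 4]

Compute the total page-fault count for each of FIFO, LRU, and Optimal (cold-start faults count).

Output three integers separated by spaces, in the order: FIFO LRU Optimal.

--- FIFO ---
  step 0: ref 6 -> FAULT, frames=[6,-,-] (faults so far: 1)
  step 1: ref 6 -> HIT, frames=[6,-,-] (faults so far: 1)
  step 2: ref 6 -> HIT, frames=[6,-,-] (faults so far: 1)
  step 3: ref 6 -> HIT, frames=[6,-,-] (faults so far: 1)
  step 4: ref 1 -> FAULT, frames=[6,1,-] (faults so far: 2)
  step 5: ref 3 -> FAULT, frames=[6,1,3] (faults so far: 3)
  step 6: ref 6 -> HIT, frames=[6,1,3] (faults so far: 3)
  step 7: ref 3 -> HIT, frames=[6,1,3] (faults so far: 3)
  step 8: ref 3 -> HIT, frames=[6,1,3] (faults so far: 3)
  step 9: ref 2 -> FAULT, evict 6, frames=[2,1,3] (faults so far: 4)
  step 10: ref 3 -> HIT, frames=[2,1,3] (faults so far: 4)
  step 11: ref 3 -> HIT, frames=[2,1,3] (faults so far: 4)
  step 12: ref 2 -> HIT, frames=[2,1,3] (faults so far: 4)
  step 13: ref 1 -> HIT, frames=[2,1,3] (faults so far: 4)
  step 14: ref 4 -> FAULT, evict 1, frames=[2,4,3] (faults so far: 5)
  FIFO total faults: 5
--- LRU ---
  step 0: ref 6 -> FAULT, frames=[6,-,-] (faults so far: 1)
  step 1: ref 6 -> HIT, frames=[6,-,-] (faults so far: 1)
  step 2: ref 6 -> HIT, frames=[6,-,-] (faults so far: 1)
  step 3: ref 6 -> HIT, frames=[6,-,-] (faults so far: 1)
  step 4: ref 1 -> FAULT, frames=[6,1,-] (faults so far: 2)
  step 5: ref 3 -> FAULT, frames=[6,1,3] (faults so far: 3)
  step 6: ref 6 -> HIT, frames=[6,1,3] (faults so far: 3)
  step 7: ref 3 -> HIT, frames=[6,1,3] (faults so far: 3)
  step 8: ref 3 -> HIT, frames=[6,1,3] (faults so far: 3)
  step 9: ref 2 -> FAULT, evict 1, frames=[6,2,3] (faults so far: 4)
  step 10: ref 3 -> HIT, frames=[6,2,3] (faults so far: 4)
  step 11: ref 3 -> HIT, frames=[6,2,3] (faults so far: 4)
  step 12: ref 2 -> HIT, frames=[6,2,3] (faults so far: 4)
  step 13: ref 1 -> FAULT, evict 6, frames=[1,2,3] (faults so far: 5)
  step 14: ref 4 -> FAULT, evict 3, frames=[1,2,4] (faults so far: 6)
  LRU total faults: 6
--- Optimal ---
  step 0: ref 6 -> FAULT, frames=[6,-,-] (faults so far: 1)
  step 1: ref 6 -> HIT, frames=[6,-,-] (faults so far: 1)
  step 2: ref 6 -> HIT, frames=[6,-,-] (faults so far: 1)
  step 3: ref 6 -> HIT, frames=[6,-,-] (faults so far: 1)
  step 4: ref 1 -> FAULT, frames=[6,1,-] (faults so far: 2)
  step 5: ref 3 -> FAULT, frames=[6,1,3] (faults so far: 3)
  step 6: ref 6 -> HIT, frames=[6,1,3] (faults so far: 3)
  step 7: ref 3 -> HIT, frames=[6,1,3] (faults so far: 3)
  step 8: ref 3 -> HIT, frames=[6,1,3] (faults so far: 3)
  step 9: ref 2 -> FAULT, evict 6, frames=[2,1,3] (faults so far: 4)
  step 10: ref 3 -> HIT, frames=[2,1,3] (faults so far: 4)
  step 11: ref 3 -> HIT, frames=[2,1,3] (faults so far: 4)
  step 12: ref 2 -> HIT, frames=[2,1,3] (faults so far: 4)
  step 13: ref 1 -> HIT, frames=[2,1,3] (faults so far: 4)
  step 14: ref 4 -> FAULT, evict 1, frames=[2,4,3] (faults so far: 5)
  Optimal total faults: 5

Answer: 5 6 5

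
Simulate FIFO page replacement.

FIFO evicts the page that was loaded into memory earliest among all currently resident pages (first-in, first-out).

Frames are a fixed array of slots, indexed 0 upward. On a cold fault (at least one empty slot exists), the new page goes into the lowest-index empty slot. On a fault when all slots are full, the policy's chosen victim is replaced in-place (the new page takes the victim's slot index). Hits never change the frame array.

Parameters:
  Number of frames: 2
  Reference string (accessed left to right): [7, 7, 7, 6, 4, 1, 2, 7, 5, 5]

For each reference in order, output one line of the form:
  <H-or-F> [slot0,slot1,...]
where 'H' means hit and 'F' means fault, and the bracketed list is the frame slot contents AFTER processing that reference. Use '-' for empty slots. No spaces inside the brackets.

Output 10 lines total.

F [7,-]
H [7,-]
H [7,-]
F [7,6]
F [4,6]
F [4,1]
F [2,1]
F [2,7]
F [5,7]
H [5,7]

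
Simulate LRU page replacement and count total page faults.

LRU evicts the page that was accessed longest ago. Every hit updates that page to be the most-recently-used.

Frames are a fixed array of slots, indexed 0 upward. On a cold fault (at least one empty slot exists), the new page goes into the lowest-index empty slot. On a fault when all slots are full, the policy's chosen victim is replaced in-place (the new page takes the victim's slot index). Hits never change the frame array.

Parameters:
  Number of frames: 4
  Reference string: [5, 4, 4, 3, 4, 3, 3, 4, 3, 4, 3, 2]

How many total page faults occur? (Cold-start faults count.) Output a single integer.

Answer: 4

Derivation:
Step 0: ref 5 → FAULT, frames=[5,-,-,-]
Step 1: ref 4 → FAULT, frames=[5,4,-,-]
Step 2: ref 4 → HIT, frames=[5,4,-,-]
Step 3: ref 3 → FAULT, frames=[5,4,3,-]
Step 4: ref 4 → HIT, frames=[5,4,3,-]
Step 5: ref 3 → HIT, frames=[5,4,3,-]
Step 6: ref 3 → HIT, frames=[5,4,3,-]
Step 7: ref 4 → HIT, frames=[5,4,3,-]
Step 8: ref 3 → HIT, frames=[5,4,3,-]
Step 9: ref 4 → HIT, frames=[5,4,3,-]
Step 10: ref 3 → HIT, frames=[5,4,3,-]
Step 11: ref 2 → FAULT, frames=[5,4,3,2]
Total faults: 4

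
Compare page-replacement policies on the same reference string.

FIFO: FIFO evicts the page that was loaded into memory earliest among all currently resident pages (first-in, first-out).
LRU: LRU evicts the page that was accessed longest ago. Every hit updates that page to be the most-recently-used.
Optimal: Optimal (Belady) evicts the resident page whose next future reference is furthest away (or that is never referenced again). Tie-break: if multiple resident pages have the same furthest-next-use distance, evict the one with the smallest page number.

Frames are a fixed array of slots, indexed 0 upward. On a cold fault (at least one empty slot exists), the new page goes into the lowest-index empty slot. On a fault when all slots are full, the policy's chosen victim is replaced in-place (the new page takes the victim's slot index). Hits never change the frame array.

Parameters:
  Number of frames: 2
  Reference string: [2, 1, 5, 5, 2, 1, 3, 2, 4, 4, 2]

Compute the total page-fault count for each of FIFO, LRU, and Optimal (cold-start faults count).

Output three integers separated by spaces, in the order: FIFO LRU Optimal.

--- FIFO ---
  step 0: ref 2 -> FAULT, frames=[2,-] (faults so far: 1)
  step 1: ref 1 -> FAULT, frames=[2,1] (faults so far: 2)
  step 2: ref 5 -> FAULT, evict 2, frames=[5,1] (faults so far: 3)
  step 3: ref 5 -> HIT, frames=[5,1] (faults so far: 3)
  step 4: ref 2 -> FAULT, evict 1, frames=[5,2] (faults so far: 4)
  step 5: ref 1 -> FAULT, evict 5, frames=[1,2] (faults so far: 5)
  step 6: ref 3 -> FAULT, evict 2, frames=[1,3] (faults so far: 6)
  step 7: ref 2 -> FAULT, evict 1, frames=[2,3] (faults so far: 7)
  step 8: ref 4 -> FAULT, evict 3, frames=[2,4] (faults so far: 8)
  step 9: ref 4 -> HIT, frames=[2,4] (faults so far: 8)
  step 10: ref 2 -> HIT, frames=[2,4] (faults so far: 8)
  FIFO total faults: 8
--- LRU ---
  step 0: ref 2 -> FAULT, frames=[2,-] (faults so far: 1)
  step 1: ref 1 -> FAULT, frames=[2,1] (faults so far: 2)
  step 2: ref 5 -> FAULT, evict 2, frames=[5,1] (faults so far: 3)
  step 3: ref 5 -> HIT, frames=[5,1] (faults so far: 3)
  step 4: ref 2 -> FAULT, evict 1, frames=[5,2] (faults so far: 4)
  step 5: ref 1 -> FAULT, evict 5, frames=[1,2] (faults so far: 5)
  step 6: ref 3 -> FAULT, evict 2, frames=[1,3] (faults so far: 6)
  step 7: ref 2 -> FAULT, evict 1, frames=[2,3] (faults so far: 7)
  step 8: ref 4 -> FAULT, evict 3, frames=[2,4] (faults so far: 8)
  step 9: ref 4 -> HIT, frames=[2,4] (faults so far: 8)
  step 10: ref 2 -> HIT, frames=[2,4] (faults so far: 8)
  LRU total faults: 8
--- Optimal ---
  step 0: ref 2 -> FAULT, frames=[2,-] (faults so far: 1)
  step 1: ref 1 -> FAULT, frames=[2,1] (faults so far: 2)
  step 2: ref 5 -> FAULT, evict 1, frames=[2,5] (faults so far: 3)
  step 3: ref 5 -> HIT, frames=[2,5] (faults so far: 3)
  step 4: ref 2 -> HIT, frames=[2,5] (faults so far: 3)
  step 5: ref 1 -> FAULT, evict 5, frames=[2,1] (faults so far: 4)
  step 6: ref 3 -> FAULT, evict 1, frames=[2,3] (faults so far: 5)
  step 7: ref 2 -> HIT, frames=[2,3] (faults so far: 5)
  step 8: ref 4 -> FAULT, evict 3, frames=[2,4] (faults so far: 6)
  step 9: ref 4 -> HIT, frames=[2,4] (faults so far: 6)
  step 10: ref 2 -> HIT, frames=[2,4] (faults so far: 6)
  Optimal total faults: 6

Answer: 8 8 6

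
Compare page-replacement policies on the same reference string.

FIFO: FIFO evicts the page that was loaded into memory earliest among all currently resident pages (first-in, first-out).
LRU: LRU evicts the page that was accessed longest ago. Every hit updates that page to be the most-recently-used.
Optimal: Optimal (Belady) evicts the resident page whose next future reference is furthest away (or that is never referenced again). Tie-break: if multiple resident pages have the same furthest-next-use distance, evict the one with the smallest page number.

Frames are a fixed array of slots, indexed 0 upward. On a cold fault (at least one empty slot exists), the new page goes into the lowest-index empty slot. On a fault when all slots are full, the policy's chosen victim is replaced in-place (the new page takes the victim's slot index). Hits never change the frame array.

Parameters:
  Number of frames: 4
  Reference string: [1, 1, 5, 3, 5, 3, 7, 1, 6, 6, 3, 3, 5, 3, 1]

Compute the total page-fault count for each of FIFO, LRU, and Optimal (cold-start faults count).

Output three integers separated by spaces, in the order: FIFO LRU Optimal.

Answer: 6 6 5

Derivation:
--- FIFO ---
  step 0: ref 1 -> FAULT, frames=[1,-,-,-] (faults so far: 1)
  step 1: ref 1 -> HIT, frames=[1,-,-,-] (faults so far: 1)
  step 2: ref 5 -> FAULT, frames=[1,5,-,-] (faults so far: 2)
  step 3: ref 3 -> FAULT, frames=[1,5,3,-] (faults so far: 3)
  step 4: ref 5 -> HIT, frames=[1,5,3,-] (faults so far: 3)
  step 5: ref 3 -> HIT, frames=[1,5,3,-] (faults so far: 3)
  step 6: ref 7 -> FAULT, frames=[1,5,3,7] (faults so far: 4)
  step 7: ref 1 -> HIT, frames=[1,5,3,7] (faults so far: 4)
  step 8: ref 6 -> FAULT, evict 1, frames=[6,5,3,7] (faults so far: 5)
  step 9: ref 6 -> HIT, frames=[6,5,3,7] (faults so far: 5)
  step 10: ref 3 -> HIT, frames=[6,5,3,7] (faults so far: 5)
  step 11: ref 3 -> HIT, frames=[6,5,3,7] (faults so far: 5)
  step 12: ref 5 -> HIT, frames=[6,5,3,7] (faults so far: 5)
  step 13: ref 3 -> HIT, frames=[6,5,3,7] (faults so far: 5)
  step 14: ref 1 -> FAULT, evict 5, frames=[6,1,3,7] (faults so far: 6)
  FIFO total faults: 6
--- LRU ---
  step 0: ref 1 -> FAULT, frames=[1,-,-,-] (faults so far: 1)
  step 1: ref 1 -> HIT, frames=[1,-,-,-] (faults so far: 1)
  step 2: ref 5 -> FAULT, frames=[1,5,-,-] (faults so far: 2)
  step 3: ref 3 -> FAULT, frames=[1,5,3,-] (faults so far: 3)
  step 4: ref 5 -> HIT, frames=[1,5,3,-] (faults so far: 3)
  step 5: ref 3 -> HIT, frames=[1,5,3,-] (faults so far: 3)
  step 6: ref 7 -> FAULT, frames=[1,5,3,7] (faults so far: 4)
  step 7: ref 1 -> HIT, frames=[1,5,3,7] (faults so far: 4)
  step 8: ref 6 -> FAULT, evict 5, frames=[1,6,3,7] (faults so far: 5)
  step 9: ref 6 -> HIT, frames=[1,6,3,7] (faults so far: 5)
  step 10: ref 3 -> HIT, frames=[1,6,3,7] (faults so far: 5)
  step 11: ref 3 -> HIT, frames=[1,6,3,7] (faults so far: 5)
  step 12: ref 5 -> FAULT, evict 7, frames=[1,6,3,5] (faults so far: 6)
  step 13: ref 3 -> HIT, frames=[1,6,3,5] (faults so far: 6)
  step 14: ref 1 -> HIT, frames=[1,6,3,5] (faults so far: 6)
  LRU total faults: 6
--- Optimal ---
  step 0: ref 1 -> FAULT, frames=[1,-,-,-] (faults so far: 1)
  step 1: ref 1 -> HIT, frames=[1,-,-,-] (faults so far: 1)
  step 2: ref 5 -> FAULT, frames=[1,5,-,-] (faults so far: 2)
  step 3: ref 3 -> FAULT, frames=[1,5,3,-] (faults so far: 3)
  step 4: ref 5 -> HIT, frames=[1,5,3,-] (faults so far: 3)
  step 5: ref 3 -> HIT, frames=[1,5,3,-] (faults so far: 3)
  step 6: ref 7 -> FAULT, frames=[1,5,3,7] (faults so far: 4)
  step 7: ref 1 -> HIT, frames=[1,5,3,7] (faults so far: 4)
  step 8: ref 6 -> FAULT, evict 7, frames=[1,5,3,6] (faults so far: 5)
  step 9: ref 6 -> HIT, frames=[1,5,3,6] (faults so far: 5)
  step 10: ref 3 -> HIT, frames=[1,5,3,6] (faults so far: 5)
  step 11: ref 3 -> HIT, frames=[1,5,3,6] (faults so far: 5)
  step 12: ref 5 -> HIT, frames=[1,5,3,6] (faults so far: 5)
  step 13: ref 3 -> HIT, frames=[1,5,3,6] (faults so far: 5)
  step 14: ref 1 -> HIT, frames=[1,5,3,6] (faults so far: 5)
  Optimal total faults: 5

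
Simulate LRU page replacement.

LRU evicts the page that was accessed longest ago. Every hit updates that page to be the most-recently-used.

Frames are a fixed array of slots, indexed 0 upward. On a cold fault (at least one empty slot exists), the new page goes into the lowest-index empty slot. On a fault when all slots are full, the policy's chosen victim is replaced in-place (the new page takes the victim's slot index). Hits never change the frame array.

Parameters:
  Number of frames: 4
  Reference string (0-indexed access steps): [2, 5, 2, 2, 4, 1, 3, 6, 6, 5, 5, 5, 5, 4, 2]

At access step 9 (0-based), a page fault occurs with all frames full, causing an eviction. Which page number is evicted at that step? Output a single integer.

Answer: 4

Derivation:
Step 0: ref 2 -> FAULT, frames=[2,-,-,-]
Step 1: ref 5 -> FAULT, frames=[2,5,-,-]
Step 2: ref 2 -> HIT, frames=[2,5,-,-]
Step 3: ref 2 -> HIT, frames=[2,5,-,-]
Step 4: ref 4 -> FAULT, frames=[2,5,4,-]
Step 5: ref 1 -> FAULT, frames=[2,5,4,1]
Step 6: ref 3 -> FAULT, evict 5, frames=[2,3,4,1]
Step 7: ref 6 -> FAULT, evict 2, frames=[6,3,4,1]
Step 8: ref 6 -> HIT, frames=[6,3,4,1]
Step 9: ref 5 -> FAULT, evict 4, frames=[6,3,5,1]
At step 9: evicted page 4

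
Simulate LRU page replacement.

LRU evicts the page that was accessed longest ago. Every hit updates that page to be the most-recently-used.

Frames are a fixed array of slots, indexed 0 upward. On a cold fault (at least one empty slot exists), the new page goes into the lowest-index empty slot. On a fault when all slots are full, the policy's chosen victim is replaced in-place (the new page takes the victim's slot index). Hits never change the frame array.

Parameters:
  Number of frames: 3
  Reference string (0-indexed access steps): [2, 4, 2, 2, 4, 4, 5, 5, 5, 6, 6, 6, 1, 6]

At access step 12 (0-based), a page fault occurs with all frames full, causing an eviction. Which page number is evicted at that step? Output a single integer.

Answer: 4

Derivation:
Step 0: ref 2 -> FAULT, frames=[2,-,-]
Step 1: ref 4 -> FAULT, frames=[2,4,-]
Step 2: ref 2 -> HIT, frames=[2,4,-]
Step 3: ref 2 -> HIT, frames=[2,4,-]
Step 4: ref 4 -> HIT, frames=[2,4,-]
Step 5: ref 4 -> HIT, frames=[2,4,-]
Step 6: ref 5 -> FAULT, frames=[2,4,5]
Step 7: ref 5 -> HIT, frames=[2,4,5]
Step 8: ref 5 -> HIT, frames=[2,4,5]
Step 9: ref 6 -> FAULT, evict 2, frames=[6,4,5]
Step 10: ref 6 -> HIT, frames=[6,4,5]
Step 11: ref 6 -> HIT, frames=[6,4,5]
Step 12: ref 1 -> FAULT, evict 4, frames=[6,1,5]
At step 12: evicted page 4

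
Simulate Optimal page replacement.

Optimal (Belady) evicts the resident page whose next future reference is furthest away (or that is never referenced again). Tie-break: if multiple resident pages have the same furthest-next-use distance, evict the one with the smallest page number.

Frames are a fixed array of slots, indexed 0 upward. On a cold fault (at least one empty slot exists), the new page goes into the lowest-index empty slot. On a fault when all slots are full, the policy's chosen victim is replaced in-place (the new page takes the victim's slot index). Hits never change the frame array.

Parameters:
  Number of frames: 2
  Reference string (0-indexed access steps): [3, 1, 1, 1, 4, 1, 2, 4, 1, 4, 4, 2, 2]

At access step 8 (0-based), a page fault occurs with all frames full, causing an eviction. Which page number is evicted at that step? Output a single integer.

Step 0: ref 3 -> FAULT, frames=[3,-]
Step 1: ref 1 -> FAULT, frames=[3,1]
Step 2: ref 1 -> HIT, frames=[3,1]
Step 3: ref 1 -> HIT, frames=[3,1]
Step 4: ref 4 -> FAULT, evict 3, frames=[4,1]
Step 5: ref 1 -> HIT, frames=[4,1]
Step 6: ref 2 -> FAULT, evict 1, frames=[4,2]
Step 7: ref 4 -> HIT, frames=[4,2]
Step 8: ref 1 -> FAULT, evict 2, frames=[4,1]
At step 8: evicted page 2

Answer: 2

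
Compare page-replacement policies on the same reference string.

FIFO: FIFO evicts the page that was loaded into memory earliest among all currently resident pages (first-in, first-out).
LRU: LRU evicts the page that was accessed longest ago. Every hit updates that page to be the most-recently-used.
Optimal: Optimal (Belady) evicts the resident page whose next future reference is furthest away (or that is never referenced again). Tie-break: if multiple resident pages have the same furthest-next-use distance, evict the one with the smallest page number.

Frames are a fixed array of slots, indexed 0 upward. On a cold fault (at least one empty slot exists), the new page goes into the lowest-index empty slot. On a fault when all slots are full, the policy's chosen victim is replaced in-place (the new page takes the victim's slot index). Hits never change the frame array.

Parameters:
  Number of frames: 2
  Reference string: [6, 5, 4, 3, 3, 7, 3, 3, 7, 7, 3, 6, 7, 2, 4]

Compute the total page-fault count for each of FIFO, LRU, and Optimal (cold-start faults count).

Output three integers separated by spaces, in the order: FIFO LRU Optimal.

--- FIFO ---
  step 0: ref 6 -> FAULT, frames=[6,-] (faults so far: 1)
  step 1: ref 5 -> FAULT, frames=[6,5] (faults so far: 2)
  step 2: ref 4 -> FAULT, evict 6, frames=[4,5] (faults so far: 3)
  step 3: ref 3 -> FAULT, evict 5, frames=[4,3] (faults so far: 4)
  step 4: ref 3 -> HIT, frames=[4,3] (faults so far: 4)
  step 5: ref 7 -> FAULT, evict 4, frames=[7,3] (faults so far: 5)
  step 6: ref 3 -> HIT, frames=[7,3] (faults so far: 5)
  step 7: ref 3 -> HIT, frames=[7,3] (faults so far: 5)
  step 8: ref 7 -> HIT, frames=[7,3] (faults so far: 5)
  step 9: ref 7 -> HIT, frames=[7,3] (faults so far: 5)
  step 10: ref 3 -> HIT, frames=[7,3] (faults so far: 5)
  step 11: ref 6 -> FAULT, evict 3, frames=[7,6] (faults so far: 6)
  step 12: ref 7 -> HIT, frames=[7,6] (faults so far: 6)
  step 13: ref 2 -> FAULT, evict 7, frames=[2,6] (faults so far: 7)
  step 14: ref 4 -> FAULT, evict 6, frames=[2,4] (faults so far: 8)
  FIFO total faults: 8
--- LRU ---
  step 0: ref 6 -> FAULT, frames=[6,-] (faults so far: 1)
  step 1: ref 5 -> FAULT, frames=[6,5] (faults so far: 2)
  step 2: ref 4 -> FAULT, evict 6, frames=[4,5] (faults so far: 3)
  step 3: ref 3 -> FAULT, evict 5, frames=[4,3] (faults so far: 4)
  step 4: ref 3 -> HIT, frames=[4,3] (faults so far: 4)
  step 5: ref 7 -> FAULT, evict 4, frames=[7,3] (faults so far: 5)
  step 6: ref 3 -> HIT, frames=[7,3] (faults so far: 5)
  step 7: ref 3 -> HIT, frames=[7,3] (faults so far: 5)
  step 8: ref 7 -> HIT, frames=[7,3] (faults so far: 5)
  step 9: ref 7 -> HIT, frames=[7,3] (faults so far: 5)
  step 10: ref 3 -> HIT, frames=[7,3] (faults so far: 5)
  step 11: ref 6 -> FAULT, evict 7, frames=[6,3] (faults so far: 6)
  step 12: ref 7 -> FAULT, evict 3, frames=[6,7] (faults so far: 7)
  step 13: ref 2 -> FAULT, evict 6, frames=[2,7] (faults so far: 8)
  step 14: ref 4 -> FAULT, evict 7, frames=[2,4] (faults so far: 9)
  LRU total faults: 9
--- Optimal ---
  step 0: ref 6 -> FAULT, frames=[6,-] (faults so far: 1)
  step 1: ref 5 -> FAULT, frames=[6,5] (faults so far: 2)
  step 2: ref 4 -> FAULT, evict 5, frames=[6,4] (faults so far: 3)
  step 3: ref 3 -> FAULT, evict 4, frames=[6,3] (faults so far: 4)
  step 4: ref 3 -> HIT, frames=[6,3] (faults so far: 4)
  step 5: ref 7 -> FAULT, evict 6, frames=[7,3] (faults so far: 5)
  step 6: ref 3 -> HIT, frames=[7,3] (faults so far: 5)
  step 7: ref 3 -> HIT, frames=[7,3] (faults so far: 5)
  step 8: ref 7 -> HIT, frames=[7,3] (faults so far: 5)
  step 9: ref 7 -> HIT, frames=[7,3] (faults so far: 5)
  step 10: ref 3 -> HIT, frames=[7,3] (faults so far: 5)
  step 11: ref 6 -> FAULT, evict 3, frames=[7,6] (faults so far: 6)
  step 12: ref 7 -> HIT, frames=[7,6] (faults so far: 6)
  step 13: ref 2 -> FAULT, evict 6, frames=[7,2] (faults so far: 7)
  step 14: ref 4 -> FAULT, evict 2, frames=[7,4] (faults so far: 8)
  Optimal total faults: 8

Answer: 8 9 8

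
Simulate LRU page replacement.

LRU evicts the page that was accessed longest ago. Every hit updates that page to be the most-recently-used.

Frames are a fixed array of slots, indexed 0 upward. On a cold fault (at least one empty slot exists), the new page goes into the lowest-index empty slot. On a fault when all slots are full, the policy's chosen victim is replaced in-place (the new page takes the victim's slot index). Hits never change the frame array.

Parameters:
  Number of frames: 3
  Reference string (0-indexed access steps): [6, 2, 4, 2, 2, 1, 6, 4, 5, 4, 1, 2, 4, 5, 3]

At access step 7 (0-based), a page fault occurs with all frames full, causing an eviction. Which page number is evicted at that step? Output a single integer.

Answer: 2

Derivation:
Step 0: ref 6 -> FAULT, frames=[6,-,-]
Step 1: ref 2 -> FAULT, frames=[6,2,-]
Step 2: ref 4 -> FAULT, frames=[6,2,4]
Step 3: ref 2 -> HIT, frames=[6,2,4]
Step 4: ref 2 -> HIT, frames=[6,2,4]
Step 5: ref 1 -> FAULT, evict 6, frames=[1,2,4]
Step 6: ref 6 -> FAULT, evict 4, frames=[1,2,6]
Step 7: ref 4 -> FAULT, evict 2, frames=[1,4,6]
At step 7: evicted page 2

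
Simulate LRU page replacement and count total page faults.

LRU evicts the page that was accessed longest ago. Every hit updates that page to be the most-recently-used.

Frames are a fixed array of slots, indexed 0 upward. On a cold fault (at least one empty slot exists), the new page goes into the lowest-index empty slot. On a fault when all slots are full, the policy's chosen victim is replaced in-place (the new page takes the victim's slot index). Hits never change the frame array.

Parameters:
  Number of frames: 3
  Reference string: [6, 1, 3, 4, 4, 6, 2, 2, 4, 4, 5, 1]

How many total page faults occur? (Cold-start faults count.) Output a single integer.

Step 0: ref 6 → FAULT, frames=[6,-,-]
Step 1: ref 1 → FAULT, frames=[6,1,-]
Step 2: ref 3 → FAULT, frames=[6,1,3]
Step 3: ref 4 → FAULT (evict 6), frames=[4,1,3]
Step 4: ref 4 → HIT, frames=[4,1,3]
Step 5: ref 6 → FAULT (evict 1), frames=[4,6,3]
Step 6: ref 2 → FAULT (evict 3), frames=[4,6,2]
Step 7: ref 2 → HIT, frames=[4,6,2]
Step 8: ref 4 → HIT, frames=[4,6,2]
Step 9: ref 4 → HIT, frames=[4,6,2]
Step 10: ref 5 → FAULT (evict 6), frames=[4,5,2]
Step 11: ref 1 → FAULT (evict 2), frames=[4,5,1]
Total faults: 8

Answer: 8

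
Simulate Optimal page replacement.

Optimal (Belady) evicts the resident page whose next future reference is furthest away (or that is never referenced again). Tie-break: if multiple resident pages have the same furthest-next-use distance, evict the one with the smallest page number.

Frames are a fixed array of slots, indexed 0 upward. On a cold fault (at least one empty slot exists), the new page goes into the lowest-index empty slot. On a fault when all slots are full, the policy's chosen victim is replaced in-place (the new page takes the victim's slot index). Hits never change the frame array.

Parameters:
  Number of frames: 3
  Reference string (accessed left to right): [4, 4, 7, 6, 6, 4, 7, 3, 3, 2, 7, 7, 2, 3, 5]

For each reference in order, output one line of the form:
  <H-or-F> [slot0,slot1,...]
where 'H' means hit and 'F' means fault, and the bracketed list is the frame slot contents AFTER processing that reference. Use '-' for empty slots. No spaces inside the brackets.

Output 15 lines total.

F [4,-,-]
H [4,-,-]
F [4,7,-]
F [4,7,6]
H [4,7,6]
H [4,7,6]
H [4,7,6]
F [3,7,6]
H [3,7,6]
F [3,7,2]
H [3,7,2]
H [3,7,2]
H [3,7,2]
H [3,7,2]
F [3,7,5]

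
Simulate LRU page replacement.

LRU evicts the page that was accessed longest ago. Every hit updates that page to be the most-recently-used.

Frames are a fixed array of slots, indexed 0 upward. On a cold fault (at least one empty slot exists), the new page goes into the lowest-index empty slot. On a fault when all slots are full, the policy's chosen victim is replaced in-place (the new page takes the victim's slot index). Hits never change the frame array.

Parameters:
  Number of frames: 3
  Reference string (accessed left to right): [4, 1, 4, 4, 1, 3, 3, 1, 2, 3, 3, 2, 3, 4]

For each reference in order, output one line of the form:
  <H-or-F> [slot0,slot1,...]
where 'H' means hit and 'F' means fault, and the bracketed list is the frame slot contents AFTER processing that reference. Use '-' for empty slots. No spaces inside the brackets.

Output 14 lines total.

F [4,-,-]
F [4,1,-]
H [4,1,-]
H [4,1,-]
H [4,1,-]
F [4,1,3]
H [4,1,3]
H [4,1,3]
F [2,1,3]
H [2,1,3]
H [2,1,3]
H [2,1,3]
H [2,1,3]
F [2,4,3]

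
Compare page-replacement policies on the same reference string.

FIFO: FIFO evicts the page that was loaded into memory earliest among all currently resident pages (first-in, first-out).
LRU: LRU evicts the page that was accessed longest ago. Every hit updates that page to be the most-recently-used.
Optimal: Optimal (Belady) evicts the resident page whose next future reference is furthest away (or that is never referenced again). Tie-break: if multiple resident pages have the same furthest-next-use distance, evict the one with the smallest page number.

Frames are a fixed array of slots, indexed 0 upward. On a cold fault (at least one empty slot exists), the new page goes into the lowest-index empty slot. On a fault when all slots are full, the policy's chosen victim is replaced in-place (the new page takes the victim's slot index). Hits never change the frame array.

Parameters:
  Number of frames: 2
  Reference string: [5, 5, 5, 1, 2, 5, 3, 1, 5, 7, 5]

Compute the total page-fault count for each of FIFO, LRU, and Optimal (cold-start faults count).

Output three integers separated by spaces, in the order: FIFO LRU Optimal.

Answer: 8 8 6

Derivation:
--- FIFO ---
  step 0: ref 5 -> FAULT, frames=[5,-] (faults so far: 1)
  step 1: ref 5 -> HIT, frames=[5,-] (faults so far: 1)
  step 2: ref 5 -> HIT, frames=[5,-] (faults so far: 1)
  step 3: ref 1 -> FAULT, frames=[5,1] (faults so far: 2)
  step 4: ref 2 -> FAULT, evict 5, frames=[2,1] (faults so far: 3)
  step 5: ref 5 -> FAULT, evict 1, frames=[2,5] (faults so far: 4)
  step 6: ref 3 -> FAULT, evict 2, frames=[3,5] (faults so far: 5)
  step 7: ref 1 -> FAULT, evict 5, frames=[3,1] (faults so far: 6)
  step 8: ref 5 -> FAULT, evict 3, frames=[5,1] (faults so far: 7)
  step 9: ref 7 -> FAULT, evict 1, frames=[5,7] (faults so far: 8)
  step 10: ref 5 -> HIT, frames=[5,7] (faults so far: 8)
  FIFO total faults: 8
--- LRU ---
  step 0: ref 5 -> FAULT, frames=[5,-] (faults so far: 1)
  step 1: ref 5 -> HIT, frames=[5,-] (faults so far: 1)
  step 2: ref 5 -> HIT, frames=[5,-] (faults so far: 1)
  step 3: ref 1 -> FAULT, frames=[5,1] (faults so far: 2)
  step 4: ref 2 -> FAULT, evict 5, frames=[2,1] (faults so far: 3)
  step 5: ref 5 -> FAULT, evict 1, frames=[2,5] (faults so far: 4)
  step 6: ref 3 -> FAULT, evict 2, frames=[3,5] (faults so far: 5)
  step 7: ref 1 -> FAULT, evict 5, frames=[3,1] (faults so far: 6)
  step 8: ref 5 -> FAULT, evict 3, frames=[5,1] (faults so far: 7)
  step 9: ref 7 -> FAULT, evict 1, frames=[5,7] (faults so far: 8)
  step 10: ref 5 -> HIT, frames=[5,7] (faults so far: 8)
  LRU total faults: 8
--- Optimal ---
  step 0: ref 5 -> FAULT, frames=[5,-] (faults so far: 1)
  step 1: ref 5 -> HIT, frames=[5,-] (faults so far: 1)
  step 2: ref 5 -> HIT, frames=[5,-] (faults so far: 1)
  step 3: ref 1 -> FAULT, frames=[5,1] (faults so far: 2)
  step 4: ref 2 -> FAULT, evict 1, frames=[5,2] (faults so far: 3)
  step 5: ref 5 -> HIT, frames=[5,2] (faults so far: 3)
  step 6: ref 3 -> FAULT, evict 2, frames=[5,3] (faults so far: 4)
  step 7: ref 1 -> FAULT, evict 3, frames=[5,1] (faults so far: 5)
  step 8: ref 5 -> HIT, frames=[5,1] (faults so far: 5)
  step 9: ref 7 -> FAULT, evict 1, frames=[5,7] (faults so far: 6)
  step 10: ref 5 -> HIT, frames=[5,7] (faults so far: 6)
  Optimal total faults: 6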